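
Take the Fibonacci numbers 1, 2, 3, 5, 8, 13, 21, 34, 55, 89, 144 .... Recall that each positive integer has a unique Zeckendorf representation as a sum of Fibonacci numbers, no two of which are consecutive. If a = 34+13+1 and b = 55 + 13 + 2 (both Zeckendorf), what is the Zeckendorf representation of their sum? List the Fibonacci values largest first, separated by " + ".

The two numbers are 48 and 70, so their sum is 118.
largest Fibonacci ≤ 118 is 89; 118 − 89 = 29
largest Fibonacci ≤ 29 is 21; 29 − 21 = 8
largest Fibonacci ≤ 8 is 8; 8 − 8 = 0

89 + 21 + 8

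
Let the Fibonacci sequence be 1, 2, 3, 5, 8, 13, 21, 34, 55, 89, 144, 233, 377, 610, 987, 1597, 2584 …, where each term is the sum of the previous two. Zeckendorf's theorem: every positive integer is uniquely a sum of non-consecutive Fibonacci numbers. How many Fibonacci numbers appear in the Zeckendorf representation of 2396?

2396: greatest Fibonacci not exceeding it is 1597, leaving 799
799: greatest Fibonacci not exceeding it is 610, leaving 189
189: greatest Fibonacci not exceeding it is 144, leaving 45
45: greatest Fibonacci not exceeding it is 34, leaving 11
11: greatest Fibonacci not exceeding it is 8, leaving 3
3: greatest Fibonacci not exceeding it is 3, leaving 0
2396 = 1597 + 610 + 144 + 34 + 8 + 3, which has 6 terms.

6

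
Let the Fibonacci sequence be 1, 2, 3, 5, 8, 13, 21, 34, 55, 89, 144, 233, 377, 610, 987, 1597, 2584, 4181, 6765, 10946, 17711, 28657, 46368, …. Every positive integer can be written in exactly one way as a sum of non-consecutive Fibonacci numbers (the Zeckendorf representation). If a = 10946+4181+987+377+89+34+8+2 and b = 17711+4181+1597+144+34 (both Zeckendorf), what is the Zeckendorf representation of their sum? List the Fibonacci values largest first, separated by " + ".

The two numbers are 16624 and 23667, so their sum is 40291.
40291: greatest Fibonacci not exceeding it is 28657, leaving 11634
11634: greatest Fibonacci not exceeding it is 10946, leaving 688
688: greatest Fibonacci not exceeding it is 610, leaving 78
78: greatest Fibonacci not exceeding it is 55, leaving 23
23: greatest Fibonacci not exceeding it is 21, leaving 2
2: greatest Fibonacci not exceeding it is 2, leaving 0

28657 + 10946 + 610 + 55 + 21 + 2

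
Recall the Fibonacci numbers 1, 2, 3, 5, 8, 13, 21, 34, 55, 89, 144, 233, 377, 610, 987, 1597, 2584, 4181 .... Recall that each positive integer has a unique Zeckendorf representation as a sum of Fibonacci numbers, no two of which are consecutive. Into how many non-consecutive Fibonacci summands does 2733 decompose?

Greedily peel off the largest Fibonacci term at each step:
2584 ≤ 2733 < 4181, so take 2584; remainder 149
144 ≤ 149 < 233, so take 144; remainder 5
5 ≤ 5 < 8, so take 5; remainder 0
2733 = 2584 + 144 + 5, which has 3 terms.

3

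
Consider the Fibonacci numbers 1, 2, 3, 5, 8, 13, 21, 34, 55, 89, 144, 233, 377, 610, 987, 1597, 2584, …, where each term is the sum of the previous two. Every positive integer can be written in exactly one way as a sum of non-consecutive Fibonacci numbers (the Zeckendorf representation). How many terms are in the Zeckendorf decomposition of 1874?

5

take 1597 (≤ 1874); 1874 − 1597 = 277
take 233 (≤ 277); 277 − 233 = 44
take 34 (≤ 44); 44 − 34 = 10
take 8 (≤ 10); 10 − 8 = 2
take 2 (≤ 2); 2 − 2 = 0
1874 = 1597 + 233 + 34 + 8 + 2, which has 5 terms.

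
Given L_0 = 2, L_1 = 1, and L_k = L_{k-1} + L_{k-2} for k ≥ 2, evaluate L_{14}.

843

Iterating the recurrence up to L_{9} = 76 and L_{8} = 47:
L_{10} = L_{9} + L_{8} = 76 + 47 = 123
L_{11} = L_{10} + L_{9} = 123 + 76 = 199
L_{12} = L_{11} + L_{10} = 199 + 123 = 322
L_{13} = L_{12} + L_{11} = 322 + 199 = 521
L_{14} = L_{13} + L_{12} = 521 + 322 = 843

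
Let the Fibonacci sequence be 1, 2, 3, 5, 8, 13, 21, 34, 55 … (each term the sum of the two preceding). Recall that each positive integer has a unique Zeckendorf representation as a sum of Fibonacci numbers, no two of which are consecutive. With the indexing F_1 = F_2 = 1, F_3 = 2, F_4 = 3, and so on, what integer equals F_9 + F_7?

F_9 + F_7 = 34 + 13 = 47.

47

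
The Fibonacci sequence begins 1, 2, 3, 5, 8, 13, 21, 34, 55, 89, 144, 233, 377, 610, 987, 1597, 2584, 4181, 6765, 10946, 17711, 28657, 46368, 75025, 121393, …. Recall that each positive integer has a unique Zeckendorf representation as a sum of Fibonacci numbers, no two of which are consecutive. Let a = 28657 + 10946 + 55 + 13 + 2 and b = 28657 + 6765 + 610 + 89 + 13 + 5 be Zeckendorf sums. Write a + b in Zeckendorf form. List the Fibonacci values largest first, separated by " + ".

75025 + 610 + 144 + 21 + 8 + 3 + 1

The two numbers are 39673 and 36139, so their sum is 75812.
Repeatedly subtract the largest Fibonacci number that fits:
largest Fibonacci ≤ 75812 is 75025; 75812 − 75025 = 787
largest Fibonacci ≤ 787 is 610; 787 − 610 = 177
largest Fibonacci ≤ 177 is 144; 177 − 144 = 33
largest Fibonacci ≤ 33 is 21; 33 − 21 = 12
largest Fibonacci ≤ 12 is 8; 12 − 8 = 4
largest Fibonacci ≤ 4 is 3; 4 − 3 = 1
largest Fibonacci ≤ 1 is 1; 1 − 1 = 0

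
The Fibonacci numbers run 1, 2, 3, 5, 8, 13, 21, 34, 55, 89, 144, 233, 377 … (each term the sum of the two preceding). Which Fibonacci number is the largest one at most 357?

233 ≤ 357 < 377, so the largest Fibonacci number not exceeding 357 is 233.

233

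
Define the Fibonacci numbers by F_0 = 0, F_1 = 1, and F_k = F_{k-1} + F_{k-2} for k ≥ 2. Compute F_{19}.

Iterating the recurrence up to F_{14} = 377 and F_{13} = 233:
F_{15} = F_{14} + F_{13} = 377 + 233 = 610
F_{16} = F_{15} + F_{14} = 610 + 377 = 987
F_{17} = F_{16} + F_{15} = 987 + 610 = 1597
F_{18} = F_{17} + F_{16} = 1597 + 987 = 2584
F_{19} = F_{18} + F_{17} = 2584 + 1597 = 4181

4181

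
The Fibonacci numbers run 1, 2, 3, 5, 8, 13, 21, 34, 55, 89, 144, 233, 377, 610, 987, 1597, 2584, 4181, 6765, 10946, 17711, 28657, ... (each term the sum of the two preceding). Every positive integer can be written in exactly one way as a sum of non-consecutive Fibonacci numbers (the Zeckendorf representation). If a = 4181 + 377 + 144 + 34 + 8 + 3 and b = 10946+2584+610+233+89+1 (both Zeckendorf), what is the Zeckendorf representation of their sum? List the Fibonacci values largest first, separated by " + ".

The two numbers are 4747 and 14463, so their sum is 19210.
Repeatedly subtract the largest Fibonacci number that fits:
19210 − 17711 = 1499
1499 − 987 = 512
512 − 377 = 135
135 − 89 = 46
46 − 34 = 12
12 − 8 = 4
4 − 3 = 1
1 − 1 = 0

17711 + 987 + 377 + 89 + 34 + 8 + 3 + 1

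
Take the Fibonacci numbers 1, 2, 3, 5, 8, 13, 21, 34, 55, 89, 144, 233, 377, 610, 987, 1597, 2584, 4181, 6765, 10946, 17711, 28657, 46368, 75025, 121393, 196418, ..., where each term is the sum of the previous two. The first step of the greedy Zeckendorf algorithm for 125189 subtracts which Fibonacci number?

121393

121393 ≤ 125189 < 196418, so the largest Fibonacci number not exceeding 125189 is 121393.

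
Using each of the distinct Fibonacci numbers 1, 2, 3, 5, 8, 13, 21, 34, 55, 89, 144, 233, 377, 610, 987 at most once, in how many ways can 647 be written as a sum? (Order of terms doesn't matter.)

22

Starting from the Zeckendorf form and repeatedly splitting a term F_k into F_{k−1} + F_{k−2} (when neither is already used) reaches every representation.
647 = 610+34+3 = 610+34+2+1 = 610+21+13+3 = … (19 more), for 22 in all.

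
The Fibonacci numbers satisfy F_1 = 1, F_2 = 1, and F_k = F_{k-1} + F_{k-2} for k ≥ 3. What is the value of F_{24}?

46368

Iterating the recurrence up to F_{20} = 6765 and F_{19} = 4181:
F_{21} = F_{20} + F_{19} = 6765 + 4181 = 10946
F_{22} = F_{21} + F_{20} = 10946 + 6765 = 17711
F_{23} = F_{22} + F_{21} = 17711 + 10946 = 28657
F_{24} = F_{23} + F_{22} = 28657 + 17711 = 46368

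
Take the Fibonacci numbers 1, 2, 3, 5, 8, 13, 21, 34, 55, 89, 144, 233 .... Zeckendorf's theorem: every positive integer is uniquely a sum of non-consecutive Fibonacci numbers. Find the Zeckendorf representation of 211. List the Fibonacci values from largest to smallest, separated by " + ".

144 + 55 + 8 + 3 + 1

144 ≤ 211 < 233, so take 144; remainder 67
55 ≤ 67 < 89, so take 55; remainder 12
8 ≤ 12 < 13, so take 8; remainder 4
3 ≤ 4 < 5, so take 3; remainder 1
1 ≤ 1 < 2, so take 1; remainder 0
So 211 = 144 + 55 + 8 + 3 + 1, with no two terms consecutive in the sequence.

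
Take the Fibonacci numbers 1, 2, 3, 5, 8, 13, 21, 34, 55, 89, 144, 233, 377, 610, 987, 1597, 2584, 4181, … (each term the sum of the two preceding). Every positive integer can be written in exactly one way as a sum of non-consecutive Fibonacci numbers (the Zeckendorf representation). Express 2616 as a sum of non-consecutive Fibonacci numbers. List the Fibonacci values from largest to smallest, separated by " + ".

Greedy algorithm:
take 2584 (≤ 2616); 2616 − 2584 = 32
take 21 (≤ 32); 32 − 21 = 11
take 8 (≤ 11); 11 − 8 = 3
take 3 (≤ 3); 3 − 3 = 0
So 2616 = 2584 + 21 + 8 + 3, with no two terms consecutive in the sequence.

2584 + 21 + 8 + 3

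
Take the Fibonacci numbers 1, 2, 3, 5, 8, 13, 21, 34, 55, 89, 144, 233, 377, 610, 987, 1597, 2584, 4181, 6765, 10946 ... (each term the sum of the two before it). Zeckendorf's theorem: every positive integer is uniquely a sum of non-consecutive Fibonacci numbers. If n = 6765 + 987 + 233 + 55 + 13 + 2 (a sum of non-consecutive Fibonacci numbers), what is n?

8055

6765 + 987 + 233 + 55 + 13 + 2 = 8055.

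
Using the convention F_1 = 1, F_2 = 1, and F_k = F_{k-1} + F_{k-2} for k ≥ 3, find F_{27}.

196418

Iterating the recurrence up to F_{23} = 28657 and F_{22} = 17711:
F_{24} = F_{23} + F_{22} = 28657 + 17711 = 46368
F_{25} = F_{24} + F_{23} = 46368 + 28657 = 75025
F_{26} = F_{25} + F_{24} = 75025 + 46368 = 121393
F_{27} = F_{26} + F_{25} = 121393 + 75025 = 196418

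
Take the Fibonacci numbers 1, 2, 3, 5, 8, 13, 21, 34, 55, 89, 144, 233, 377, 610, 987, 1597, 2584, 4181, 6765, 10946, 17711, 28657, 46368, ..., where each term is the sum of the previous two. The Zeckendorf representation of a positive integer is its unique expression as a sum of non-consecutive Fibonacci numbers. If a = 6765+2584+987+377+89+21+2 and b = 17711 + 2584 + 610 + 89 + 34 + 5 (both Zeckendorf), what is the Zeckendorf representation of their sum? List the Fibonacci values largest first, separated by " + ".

The two numbers are 10825 and 21033, so their sum is 31858.
subtract 28657 from 31858: 3201 remains
subtract 2584 from 3201: 617 remains
subtract 610 from 617: 7 remains
subtract 5 from 7: 2 remains
subtract 2 from 2: 0 remains

28657 + 2584 + 610 + 5 + 2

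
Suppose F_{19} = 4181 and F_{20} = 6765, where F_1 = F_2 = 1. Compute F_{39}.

By F_{2k+1} = F_k² + F_{k+1}²: F_{39} = 4181² + 6765² = 17480761 + 45765225 = 63245986.

63245986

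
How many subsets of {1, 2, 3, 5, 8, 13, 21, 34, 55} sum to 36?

3

36 = 34+2 = 21+13+2 = 21+8+5+2 — 3 representations.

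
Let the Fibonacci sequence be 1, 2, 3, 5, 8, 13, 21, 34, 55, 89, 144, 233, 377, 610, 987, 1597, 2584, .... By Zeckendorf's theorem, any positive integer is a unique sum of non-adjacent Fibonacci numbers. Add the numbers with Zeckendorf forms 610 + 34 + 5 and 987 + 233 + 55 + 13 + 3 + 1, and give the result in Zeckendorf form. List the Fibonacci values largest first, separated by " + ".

1597 + 233 + 89 + 21 + 1

The two numbers are 649 and 1292, so their sum is 1941.
take 1597 (≤ 1941); 1941 − 1597 = 344
take 233 (≤ 344); 344 − 233 = 111
take 89 (≤ 111); 111 − 89 = 22
take 21 (≤ 22); 22 − 21 = 1
take 1 (≤ 1); 1 − 1 = 0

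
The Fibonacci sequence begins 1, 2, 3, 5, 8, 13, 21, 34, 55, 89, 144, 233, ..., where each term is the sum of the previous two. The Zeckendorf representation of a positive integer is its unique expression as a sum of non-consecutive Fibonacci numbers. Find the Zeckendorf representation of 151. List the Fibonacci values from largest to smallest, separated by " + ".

144 + 5 + 2

Greedily peel off the largest Fibonacci term at each step:
151: greatest Fibonacci not exceeding it is 144, leaving 7
7: greatest Fibonacci not exceeding it is 5, leaving 2
2: greatest Fibonacci not exceeding it is 2, leaving 0
So 151 = 144 + 5 + 2, with no two terms consecutive in the sequence.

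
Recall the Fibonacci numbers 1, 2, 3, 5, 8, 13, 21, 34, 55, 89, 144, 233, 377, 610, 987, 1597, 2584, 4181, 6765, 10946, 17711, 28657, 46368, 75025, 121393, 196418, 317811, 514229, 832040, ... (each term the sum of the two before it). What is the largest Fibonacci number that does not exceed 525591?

514229

514229 ≤ 525591 < 832040, so the largest Fibonacci number not exceeding 525591 is 514229.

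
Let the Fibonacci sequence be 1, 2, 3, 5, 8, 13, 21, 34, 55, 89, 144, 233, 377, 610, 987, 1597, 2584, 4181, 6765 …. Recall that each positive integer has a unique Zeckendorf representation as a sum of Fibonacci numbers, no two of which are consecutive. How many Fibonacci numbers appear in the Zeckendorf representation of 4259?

4259 − 4181 = 78
78 − 55 = 23
23 − 21 = 2
2 − 2 = 0
4259 = 4181 + 55 + 21 + 2, which has 4 terms.

4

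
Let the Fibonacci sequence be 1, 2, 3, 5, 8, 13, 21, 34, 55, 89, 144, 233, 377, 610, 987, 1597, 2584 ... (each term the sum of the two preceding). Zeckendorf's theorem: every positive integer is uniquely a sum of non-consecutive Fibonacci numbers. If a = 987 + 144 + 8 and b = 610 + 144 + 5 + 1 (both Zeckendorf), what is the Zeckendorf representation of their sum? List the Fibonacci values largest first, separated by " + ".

The two numbers are 1139 and 760, so their sum is 1899.
1899: greatest Fibonacci not exceeding it is 1597, leaving 302
302: greatest Fibonacci not exceeding it is 233, leaving 69
69: greatest Fibonacci not exceeding it is 55, leaving 14
14: greatest Fibonacci not exceeding it is 13, leaving 1
1: greatest Fibonacci not exceeding it is 1, leaving 0

1597 + 233 + 55 + 13 + 1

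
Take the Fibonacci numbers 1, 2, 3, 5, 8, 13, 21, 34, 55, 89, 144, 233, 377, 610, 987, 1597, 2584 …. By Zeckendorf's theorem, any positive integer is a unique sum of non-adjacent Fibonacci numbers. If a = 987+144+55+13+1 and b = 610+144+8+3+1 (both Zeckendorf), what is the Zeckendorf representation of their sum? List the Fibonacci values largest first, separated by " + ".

1597 + 233 + 89 + 34 + 13

The two numbers are 1200 and 766, so their sum is 1966.
Greedily peel off the largest Fibonacci term at each step:
largest Fibonacci ≤ 1966 is 1597; 1966 − 1597 = 369
largest Fibonacci ≤ 369 is 233; 369 − 233 = 136
largest Fibonacci ≤ 136 is 89; 136 − 89 = 47
largest Fibonacci ≤ 47 is 34; 47 − 34 = 13
largest Fibonacci ≤ 13 is 13; 13 − 13 = 0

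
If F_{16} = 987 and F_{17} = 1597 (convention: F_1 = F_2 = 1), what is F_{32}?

2178309

By the doubling identity F_{2k} = F_k(2F_{k+1} − F_k): F_{32} = 987·(2·1597 − 987) = 987·2207 = 2178309.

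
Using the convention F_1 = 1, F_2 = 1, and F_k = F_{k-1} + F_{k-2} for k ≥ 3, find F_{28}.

Iterating the recurrence up to F_{21} = 10946 and F_{20} = 6765:
F_{22} = F_{21} + F_{20} = 10946 + 6765 = 17711
F_{23} = F_{22} + F_{21} = 17711 + 10946 = 28657
F_{24} = F_{23} + F_{22} = 28657 + 17711 = 46368
F_{25} = F_{24} + F_{23} = 46368 + 28657 = 75025
F_{26} = F_{25} + F_{24} = 75025 + 46368 = 121393
F_{27} = F_{26} + F_{25} = 121393 + 75025 = 196418
F_{28} = F_{27} + F_{26} = 196418 + 121393 = 317811

317811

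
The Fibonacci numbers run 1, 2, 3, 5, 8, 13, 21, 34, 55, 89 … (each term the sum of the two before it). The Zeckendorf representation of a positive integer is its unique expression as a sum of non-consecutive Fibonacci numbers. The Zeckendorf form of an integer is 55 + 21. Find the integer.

55 + 21 = 76.

76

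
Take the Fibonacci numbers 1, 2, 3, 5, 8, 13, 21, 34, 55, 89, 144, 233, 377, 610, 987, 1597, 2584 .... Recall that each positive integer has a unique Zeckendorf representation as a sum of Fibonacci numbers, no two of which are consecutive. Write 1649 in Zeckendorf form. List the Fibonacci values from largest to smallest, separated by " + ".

1597 + 34 + 13 + 5

Repeatedly subtract the largest Fibonacci number that fits:
1649 − 1597 = 52
52 − 34 = 18
18 − 13 = 5
5 − 5 = 0
So 1649 = 1597 + 34 + 13 + 5, with no two terms consecutive in the sequence.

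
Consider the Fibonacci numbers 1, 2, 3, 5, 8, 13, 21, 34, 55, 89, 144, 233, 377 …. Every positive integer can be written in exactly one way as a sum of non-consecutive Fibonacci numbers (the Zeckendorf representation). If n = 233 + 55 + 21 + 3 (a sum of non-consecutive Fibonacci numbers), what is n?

233 + 55 + 21 + 3 = 312.

312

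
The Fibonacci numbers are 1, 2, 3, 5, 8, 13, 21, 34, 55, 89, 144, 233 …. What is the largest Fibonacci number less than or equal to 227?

144

144 ≤ 227 < 233, so the largest Fibonacci number not exceeding 227 is 144.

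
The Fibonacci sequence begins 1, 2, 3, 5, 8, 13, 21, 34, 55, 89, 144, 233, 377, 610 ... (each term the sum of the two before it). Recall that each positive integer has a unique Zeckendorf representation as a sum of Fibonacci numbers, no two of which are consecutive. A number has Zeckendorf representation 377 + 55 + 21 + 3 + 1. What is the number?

377 + 55 + 21 + 3 + 1 = 457.

457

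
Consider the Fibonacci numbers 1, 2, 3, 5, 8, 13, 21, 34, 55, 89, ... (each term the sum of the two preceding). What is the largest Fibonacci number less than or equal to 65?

55

55 ≤ 65 < 89, so the largest Fibonacci number not exceeding 65 is 55.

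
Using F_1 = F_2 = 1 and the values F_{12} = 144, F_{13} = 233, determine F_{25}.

By the addition formula F_{m+n} = F_m F_{n+1} + F_{m−1} F_n with m=13, n=12: F_{25} = 233·233 + 144·144 = 54289 + 20736 = 75025.

75025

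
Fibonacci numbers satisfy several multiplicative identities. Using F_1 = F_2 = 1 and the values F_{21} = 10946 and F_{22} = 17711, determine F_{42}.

267914296

By the doubling identity F_{2k} = F_k(2F_{k+1} − F_k): F_{42} = 10946·(2·17711 − 10946) = 10946·24476 = 267914296.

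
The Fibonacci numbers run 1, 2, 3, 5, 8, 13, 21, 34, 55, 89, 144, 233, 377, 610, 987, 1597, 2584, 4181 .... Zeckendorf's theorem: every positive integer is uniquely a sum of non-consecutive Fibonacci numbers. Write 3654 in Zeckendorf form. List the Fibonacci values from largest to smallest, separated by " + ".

3654 − 2584 = 1070
1070 − 987 = 83
83 − 55 = 28
28 − 21 = 7
7 − 5 = 2
2 − 2 = 0
So 3654 = 2584 + 987 + 55 + 21 + 5 + 2, with no two terms consecutive in the sequence.

2584 + 987 + 55 + 21 + 5 + 2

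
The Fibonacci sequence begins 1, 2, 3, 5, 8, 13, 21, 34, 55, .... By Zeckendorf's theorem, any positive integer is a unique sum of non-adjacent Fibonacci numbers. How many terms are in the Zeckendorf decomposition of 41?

3

Greedy algorithm:
41: greatest Fibonacci not exceeding it is 34, leaving 7
7: greatest Fibonacci not exceeding it is 5, leaving 2
2: greatest Fibonacci not exceeding it is 2, leaving 0
41 = 34 + 5 + 2, which has 3 terms.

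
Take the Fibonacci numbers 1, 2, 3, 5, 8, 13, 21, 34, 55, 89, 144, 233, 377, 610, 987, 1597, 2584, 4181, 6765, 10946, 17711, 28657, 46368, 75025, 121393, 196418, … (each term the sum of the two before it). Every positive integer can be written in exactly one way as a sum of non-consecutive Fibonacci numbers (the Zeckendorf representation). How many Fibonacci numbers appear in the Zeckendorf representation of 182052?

Repeatedly subtract the largest Fibonacci number that fits:
largest Fibonacci ≤ 182052 is 121393; 182052 − 121393 = 60659
largest Fibonacci ≤ 60659 is 46368; 60659 − 46368 = 14291
largest Fibonacci ≤ 14291 is 10946; 14291 − 10946 = 3345
largest Fibonacci ≤ 3345 is 2584; 3345 − 2584 = 761
largest Fibonacci ≤ 761 is 610; 761 − 610 = 151
largest Fibonacci ≤ 151 is 144; 151 − 144 = 7
largest Fibonacci ≤ 7 is 5; 7 − 5 = 2
largest Fibonacci ≤ 2 is 2; 2 − 2 = 0
182052 = 121393 + 46368 + 10946 + 2584 + 610 + 144 + 5 + 2, which has 8 terms.

8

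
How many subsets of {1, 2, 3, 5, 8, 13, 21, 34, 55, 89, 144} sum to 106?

Starting from the Zeckendorf form and repeatedly splitting a term F_k into F_{k−1} + F_{k−2} (when neither is already used) reaches every representation.
106 = 89+13+3+1 = 89+8+5+3+1 = 55+34+13+3+1 = … (2 more), for 5 in all.

5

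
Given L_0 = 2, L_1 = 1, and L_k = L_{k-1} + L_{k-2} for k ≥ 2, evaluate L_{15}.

Iterating the recurrence up to L_{11} = 199 and L_{10} = 123:
L_{12} = L_{11} + L_{10} = 199 + 123 = 322
L_{13} = L_{12} + L_{11} = 322 + 199 = 521
L_{14} = L_{13} + L_{12} = 521 + 322 = 843
L_{15} = L_{14} + L_{13} = 843 + 521 = 1364

1364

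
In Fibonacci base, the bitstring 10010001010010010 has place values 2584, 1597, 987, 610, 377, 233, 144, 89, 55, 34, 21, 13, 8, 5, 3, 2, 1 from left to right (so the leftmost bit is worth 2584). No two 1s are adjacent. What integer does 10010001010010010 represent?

Summing the place values of the 1 bits: 2584 + 610 + 89 + 34 + 8 + 2 = 3327.

3327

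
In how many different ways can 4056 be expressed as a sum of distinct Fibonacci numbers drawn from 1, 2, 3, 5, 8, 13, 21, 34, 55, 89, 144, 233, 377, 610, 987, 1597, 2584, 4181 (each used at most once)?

28

Starting from the Zeckendorf form and repeatedly splitting a term F_k into F_{k−1} + F_{k−2} (when neither is already used) reaches every representation.
4056 = 2584+987+377+89+13+5+1 = 2584+987+377+89+13+3+2+1 = 2584+987+377+55+34+13+5+1 = 2584+987+233+144+89+13+5+1 = … (24 more), for 28 in all.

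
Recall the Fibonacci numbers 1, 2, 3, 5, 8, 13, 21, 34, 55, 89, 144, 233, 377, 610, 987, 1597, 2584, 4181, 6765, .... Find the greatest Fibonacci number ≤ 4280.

4181

4181 ≤ 4280 < 6765, so the largest Fibonacci number not exceeding 4280 is 4181.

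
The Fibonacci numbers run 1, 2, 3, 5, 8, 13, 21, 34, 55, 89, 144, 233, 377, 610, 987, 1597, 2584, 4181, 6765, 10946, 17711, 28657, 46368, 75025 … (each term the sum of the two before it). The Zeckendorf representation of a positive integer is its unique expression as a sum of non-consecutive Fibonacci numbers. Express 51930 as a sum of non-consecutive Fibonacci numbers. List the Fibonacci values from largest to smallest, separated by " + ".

Greedily peel off the largest Fibonacci term at each step:
take 46368 (≤ 51930); 51930 − 46368 = 5562
take 4181 (≤ 5562); 5562 − 4181 = 1381
take 987 (≤ 1381); 1381 − 987 = 394
take 377 (≤ 394); 394 − 377 = 17
take 13 (≤ 17); 17 − 13 = 4
take 3 (≤ 4); 4 − 3 = 1
take 1 (≤ 1); 1 − 1 = 0
So 51930 = 46368 + 4181 + 987 + 377 + 13 + 3 + 1, with no two terms consecutive in the sequence.

46368 + 4181 + 987 + 377 + 13 + 3 + 1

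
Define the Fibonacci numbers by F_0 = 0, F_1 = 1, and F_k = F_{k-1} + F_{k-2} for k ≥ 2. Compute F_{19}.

4181

Iterating the recurrence up to F_{12} = 144 and F_{11} = 89:
F_{13} = F_{12} + F_{11} = 144 + 89 = 233
F_{14} = F_{13} + F_{12} = 233 + 144 = 377
F_{15} = F_{14} + F_{13} = 377 + 233 = 610
F_{16} = F_{15} + F_{14} = 610 + 377 = 987
F_{17} = F_{16} + F_{15} = 987 + 610 = 1597
F_{18} = F_{17} + F_{16} = 1597 + 987 = 2584
F_{19} = F_{18} + F_{17} = 2584 + 1597 = 4181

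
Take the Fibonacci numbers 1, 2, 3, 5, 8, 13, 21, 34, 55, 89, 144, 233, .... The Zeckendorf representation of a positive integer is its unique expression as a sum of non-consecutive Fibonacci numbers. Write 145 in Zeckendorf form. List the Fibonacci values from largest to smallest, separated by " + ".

Greedy algorithm:
take 144 (≤ 145); 145 − 144 = 1
take 1 (≤ 1); 1 − 1 = 0
So 145 = 144 + 1, with no two terms consecutive in the sequence.

144 + 1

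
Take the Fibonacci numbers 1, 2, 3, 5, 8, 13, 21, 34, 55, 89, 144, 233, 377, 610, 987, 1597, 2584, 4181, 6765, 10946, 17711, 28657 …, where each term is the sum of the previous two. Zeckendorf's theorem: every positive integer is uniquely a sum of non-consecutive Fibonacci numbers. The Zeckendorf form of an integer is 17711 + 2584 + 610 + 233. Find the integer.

17711 + 2584 + 610 + 233 = 21138.

21138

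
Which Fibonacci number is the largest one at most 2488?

1597 ≤ 2488 < 2584, so the largest Fibonacci number not exceeding 2488 is 1597.

1597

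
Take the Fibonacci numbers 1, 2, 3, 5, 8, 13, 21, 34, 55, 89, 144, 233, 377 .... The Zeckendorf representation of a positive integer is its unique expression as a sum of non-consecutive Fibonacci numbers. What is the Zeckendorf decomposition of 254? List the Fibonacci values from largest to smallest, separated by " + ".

Greedy algorithm:
254 − 233 = 21
21 − 21 = 0
So 254 = 233 + 21, with no two terms consecutive in the sequence.

233 + 21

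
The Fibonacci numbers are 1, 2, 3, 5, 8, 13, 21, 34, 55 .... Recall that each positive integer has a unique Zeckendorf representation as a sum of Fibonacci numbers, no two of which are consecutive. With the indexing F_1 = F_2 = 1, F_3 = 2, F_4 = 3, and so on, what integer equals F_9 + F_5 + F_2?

F_9 + F_5 + F_2 = 34 + 5 + 1 = 40.

40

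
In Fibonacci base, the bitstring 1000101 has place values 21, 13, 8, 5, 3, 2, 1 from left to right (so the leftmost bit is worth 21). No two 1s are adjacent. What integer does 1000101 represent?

Summing the place values of the 1 bits: 21 + 3 + 1 = 25.

25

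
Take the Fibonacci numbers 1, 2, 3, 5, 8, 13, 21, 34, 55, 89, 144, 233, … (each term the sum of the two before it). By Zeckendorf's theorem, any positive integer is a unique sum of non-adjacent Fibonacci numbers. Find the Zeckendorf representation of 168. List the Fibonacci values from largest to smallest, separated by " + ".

Repeatedly subtract the largest Fibonacci number that fits:
take 144 (≤ 168); 168 − 144 = 24
take 21 (≤ 24); 24 − 21 = 3
take 3 (≤ 3); 3 − 3 = 0
So 168 = 144 + 21 + 3, with no two terms consecutive in the sequence.

144 + 21 + 3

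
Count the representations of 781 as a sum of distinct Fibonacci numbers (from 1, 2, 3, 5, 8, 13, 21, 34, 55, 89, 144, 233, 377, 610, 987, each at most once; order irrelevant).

Starting from the Zeckendorf form and repeatedly splitting a term F_k into F_{k−1} + F_{k−2} (when neither is already used) reaches every representation.
781 = 610+144+21+5+1 = 610+144+21+3+2+1 = 610+144+13+8+5+1 = 610+89+55+21+5+1 = … (16 more), for 20 in all.

20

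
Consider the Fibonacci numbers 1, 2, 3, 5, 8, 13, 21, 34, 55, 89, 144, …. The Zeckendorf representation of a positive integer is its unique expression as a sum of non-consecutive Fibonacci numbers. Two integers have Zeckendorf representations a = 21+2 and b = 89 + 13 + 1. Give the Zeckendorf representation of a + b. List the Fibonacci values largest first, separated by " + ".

89 + 34 + 3

The two numbers are 23 and 103, so their sum is 126.
take 89 (≤ 126); 126 − 89 = 37
take 34 (≤ 37); 37 − 34 = 3
take 3 (≤ 3); 3 − 3 = 0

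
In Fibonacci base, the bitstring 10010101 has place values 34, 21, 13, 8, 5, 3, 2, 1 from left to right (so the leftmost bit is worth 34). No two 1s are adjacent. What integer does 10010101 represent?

Summing the place values of the 1 bits: 34 + 8 + 3 + 1 = 46.

46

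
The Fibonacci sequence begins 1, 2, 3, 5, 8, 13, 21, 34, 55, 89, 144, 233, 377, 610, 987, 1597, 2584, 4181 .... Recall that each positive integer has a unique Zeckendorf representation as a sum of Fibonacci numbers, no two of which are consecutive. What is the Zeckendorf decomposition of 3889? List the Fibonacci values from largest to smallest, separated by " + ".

2584 + 987 + 233 + 55 + 21 + 8 + 1

2584 ≤ 3889 < 4181, so take 2584; remainder 1305
987 ≤ 1305 < 1597, so take 987; remainder 318
233 ≤ 318 < 377, so take 233; remainder 85
55 ≤ 85 < 89, so take 55; remainder 30
21 ≤ 30 < 34, so take 21; remainder 9
8 ≤ 9 < 13, so take 8; remainder 1
1 ≤ 1 < 2, so take 1; remainder 0
So 3889 = 2584 + 987 + 233 + 55 + 21 + 8 + 1, with no two terms consecutive in the sequence.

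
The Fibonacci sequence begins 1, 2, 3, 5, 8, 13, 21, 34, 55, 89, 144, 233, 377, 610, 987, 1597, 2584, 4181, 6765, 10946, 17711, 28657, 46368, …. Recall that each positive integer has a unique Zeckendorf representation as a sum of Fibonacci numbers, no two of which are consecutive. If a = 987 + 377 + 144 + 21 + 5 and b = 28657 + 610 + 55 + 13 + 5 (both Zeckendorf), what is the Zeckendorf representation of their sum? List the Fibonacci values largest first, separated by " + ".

28657 + 1597 + 610 + 8 + 2

The two numbers are 1534 and 29340, so their sum is 30874.
Greedy algorithm:
30874: greatest Fibonacci not exceeding it is 28657, leaving 2217
2217: greatest Fibonacci not exceeding it is 1597, leaving 620
620: greatest Fibonacci not exceeding it is 610, leaving 10
10: greatest Fibonacci not exceeding it is 8, leaving 2
2: greatest Fibonacci not exceeding it is 2, leaving 0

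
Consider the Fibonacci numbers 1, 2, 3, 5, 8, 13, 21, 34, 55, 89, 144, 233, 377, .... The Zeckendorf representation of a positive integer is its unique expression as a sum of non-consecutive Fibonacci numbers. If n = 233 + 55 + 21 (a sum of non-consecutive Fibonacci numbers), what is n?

309

233 + 55 + 21 = 309.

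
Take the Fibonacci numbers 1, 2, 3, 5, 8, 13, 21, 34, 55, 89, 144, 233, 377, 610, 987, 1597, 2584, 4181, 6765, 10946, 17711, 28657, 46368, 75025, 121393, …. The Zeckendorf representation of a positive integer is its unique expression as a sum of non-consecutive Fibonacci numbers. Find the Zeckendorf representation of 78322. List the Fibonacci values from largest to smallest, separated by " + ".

75025 + 2584 + 610 + 89 + 13 + 1

Greedy algorithm:
78322: greatest Fibonacci not exceeding it is 75025, leaving 3297
3297: greatest Fibonacci not exceeding it is 2584, leaving 713
713: greatest Fibonacci not exceeding it is 610, leaving 103
103: greatest Fibonacci not exceeding it is 89, leaving 14
14: greatest Fibonacci not exceeding it is 13, leaving 1
1: greatest Fibonacci not exceeding it is 1, leaving 0
So 78322 = 75025 + 2584 + 610 + 89 + 13 + 1, with no two terms consecutive in the sequence.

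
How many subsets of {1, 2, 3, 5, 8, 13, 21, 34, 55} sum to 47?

47 = 34+13 = 34+8+5 = 34+8+3+2 = 21+13+8+5 = 21+13+8+3+2 — 5 representations.

5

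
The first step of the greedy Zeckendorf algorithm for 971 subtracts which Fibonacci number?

610

610 ≤ 971 < 987, so the largest Fibonacci number not exceeding 971 is 610.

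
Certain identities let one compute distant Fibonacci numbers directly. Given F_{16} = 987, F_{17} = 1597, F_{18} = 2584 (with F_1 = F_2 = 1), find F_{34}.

By the addition formula F_{m+n} = F_m F_{n+1} + F_{m−1} F_n with m=17, n=17: F_{34} = 1597·2584 + 987·1597 = 4126648 + 1576239 = 5702887.

5702887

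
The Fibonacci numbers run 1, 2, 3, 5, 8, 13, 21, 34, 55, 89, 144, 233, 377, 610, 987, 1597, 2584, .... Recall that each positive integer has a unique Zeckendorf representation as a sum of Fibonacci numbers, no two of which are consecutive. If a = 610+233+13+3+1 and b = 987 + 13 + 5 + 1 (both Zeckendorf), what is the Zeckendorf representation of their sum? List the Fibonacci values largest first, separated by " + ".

1597 + 233 + 34 + 2

The two numbers are 860 and 1006, so their sum is 1866.
Greedily peel off the largest Fibonacci term at each step:
largest Fibonacci ≤ 1866 is 1597; 1866 − 1597 = 269
largest Fibonacci ≤ 269 is 233; 269 − 233 = 36
largest Fibonacci ≤ 36 is 34; 36 − 34 = 2
largest Fibonacci ≤ 2 is 2; 2 − 2 = 0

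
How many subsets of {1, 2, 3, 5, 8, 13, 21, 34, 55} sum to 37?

Each representation comes from the Zeckendorf form by replacing some F_k with F_{k−1} + F_{k−2} where possible.
37 = 34+3 = 34+2+1 = 21+13+3 = 21+13+2+1 = 21+8+5+3 = … (1 more), for 6 in all.

6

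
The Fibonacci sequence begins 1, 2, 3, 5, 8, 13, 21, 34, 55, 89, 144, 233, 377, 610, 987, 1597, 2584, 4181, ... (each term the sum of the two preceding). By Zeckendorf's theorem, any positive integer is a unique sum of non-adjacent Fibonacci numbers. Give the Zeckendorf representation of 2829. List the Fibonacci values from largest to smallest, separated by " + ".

2829: greatest Fibonacci not exceeding it is 2584, leaving 245
245: greatest Fibonacci not exceeding it is 233, leaving 12
12: greatest Fibonacci not exceeding it is 8, leaving 4
4: greatest Fibonacci not exceeding it is 3, leaving 1
1: greatest Fibonacci not exceeding it is 1, leaving 0
So 2829 = 2584 + 233 + 8 + 3 + 1, with no two terms consecutive in the sequence.

2584 + 233 + 8 + 3 + 1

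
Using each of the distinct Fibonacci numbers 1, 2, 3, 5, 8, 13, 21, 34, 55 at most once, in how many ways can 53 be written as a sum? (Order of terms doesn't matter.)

Starting from the Zeckendorf form and repeatedly splitting a term F_k into F_{k−1} + F_{k−2} (when neither is already used) reaches every representation.
53 = 34+13+5+1 = 34+13+3+2+1 = 34+8+5+3+2+1 = 21+13+8+5+3+2+1 — 4 representations.

4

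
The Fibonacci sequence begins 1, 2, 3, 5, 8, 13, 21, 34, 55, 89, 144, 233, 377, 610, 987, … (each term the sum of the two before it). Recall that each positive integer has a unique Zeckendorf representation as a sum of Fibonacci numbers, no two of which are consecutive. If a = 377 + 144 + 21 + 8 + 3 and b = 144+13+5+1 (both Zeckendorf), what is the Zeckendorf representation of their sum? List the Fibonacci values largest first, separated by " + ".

The two numbers are 553 and 163, so their sum is 716.
Greedily peel off the largest Fibonacci term at each step:
610 ≤ 716 < 987, so take 610; remainder 106
89 ≤ 106 < 144, so take 89; remainder 17
13 ≤ 17 < 21, so take 13; remainder 4
3 ≤ 4 < 5, so take 3; remainder 1
1 ≤ 1 < 2, so take 1; remainder 0

610 + 89 + 13 + 3 + 1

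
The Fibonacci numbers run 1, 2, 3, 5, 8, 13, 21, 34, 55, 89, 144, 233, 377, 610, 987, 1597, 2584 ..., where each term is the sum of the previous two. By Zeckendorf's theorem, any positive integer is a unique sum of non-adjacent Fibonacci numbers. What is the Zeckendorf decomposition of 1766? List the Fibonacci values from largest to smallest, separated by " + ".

1597 + 144 + 21 + 3 + 1

1597 ≤ 1766 < 2584, so take 1597; remainder 169
144 ≤ 169 < 233, so take 144; remainder 25
21 ≤ 25 < 34, so take 21; remainder 4
3 ≤ 4 < 5, so take 3; remainder 1
1 ≤ 1 < 2, so take 1; remainder 0
So 1766 = 1597 + 144 + 21 + 3 + 1, with no two terms consecutive in the sequence.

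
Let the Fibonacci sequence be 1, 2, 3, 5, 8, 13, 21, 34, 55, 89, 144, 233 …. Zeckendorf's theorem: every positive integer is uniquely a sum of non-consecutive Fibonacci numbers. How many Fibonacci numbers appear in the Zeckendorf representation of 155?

3

Greedily peel off the largest Fibonacci term at each step:
155 − 144 = 11
11 − 8 = 3
3 − 3 = 0
155 = 144 + 8 + 3, which has 3 terms.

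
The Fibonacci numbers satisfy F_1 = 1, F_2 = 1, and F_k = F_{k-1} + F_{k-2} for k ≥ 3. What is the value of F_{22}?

Iterating the recurrence up to F_{18} = 2584 and F_{17} = 1597:
F_{19} = F_{18} + F_{17} = 2584 + 1597 = 4181
F_{20} = F_{19} + F_{18} = 4181 + 2584 = 6765
F_{21} = F_{20} + F_{19} = 6765 + 4181 = 10946
F_{22} = F_{21} + F_{20} = 10946 + 6765 = 17711

17711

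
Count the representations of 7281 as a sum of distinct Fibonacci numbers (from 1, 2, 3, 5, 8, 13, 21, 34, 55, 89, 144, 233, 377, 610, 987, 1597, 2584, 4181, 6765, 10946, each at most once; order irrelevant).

7281 = 6765+377+89+34+13+3 = 6765+377+89+34+13+2+1 = 6765+377+89+34+8+5+3 = 6765+233+144+89+34+13+3 = … (52 more), for 56 in all.

56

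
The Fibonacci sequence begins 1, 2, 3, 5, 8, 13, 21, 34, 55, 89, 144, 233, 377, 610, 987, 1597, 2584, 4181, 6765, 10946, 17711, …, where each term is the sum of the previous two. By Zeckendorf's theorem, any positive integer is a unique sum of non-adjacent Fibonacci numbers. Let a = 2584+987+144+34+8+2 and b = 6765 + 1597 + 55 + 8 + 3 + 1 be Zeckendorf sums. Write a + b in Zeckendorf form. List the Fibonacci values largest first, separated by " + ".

The two numbers are 3759 and 8429, so their sum is 12188.
Repeatedly subtract the largest Fibonacci number that fits:
take 10946 (≤ 12188); 12188 − 10946 = 1242
take 987 (≤ 1242); 1242 − 987 = 255
take 233 (≤ 255); 255 − 233 = 22
take 21 (≤ 22); 22 − 21 = 1
take 1 (≤ 1); 1 − 1 = 0

10946 + 987 + 233 + 21 + 1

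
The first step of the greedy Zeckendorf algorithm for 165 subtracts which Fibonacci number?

144

144 ≤ 165 < 233, so the largest Fibonacci number not exceeding 165 is 144.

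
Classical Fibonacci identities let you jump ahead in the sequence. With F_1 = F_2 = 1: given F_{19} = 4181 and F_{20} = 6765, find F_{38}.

39088169

By the doubling identity F_{2k} = F_k(2F_{k+1} − F_k): F_{38} = 4181·(2·6765 − 4181) = 4181·9349 = 39088169.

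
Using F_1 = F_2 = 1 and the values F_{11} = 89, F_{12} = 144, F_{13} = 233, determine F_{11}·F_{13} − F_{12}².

89·233 − 144² = 20737 − 20736 = 1. (Cassini's identity: F_{k−1}F_{k+1} − F_k² = (−1)^k.)

1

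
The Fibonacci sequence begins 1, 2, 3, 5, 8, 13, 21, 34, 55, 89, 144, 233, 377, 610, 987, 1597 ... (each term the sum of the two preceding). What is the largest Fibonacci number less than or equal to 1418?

987

987 ≤ 1418 < 1597, so the largest Fibonacci number not exceeding 1418 is 987.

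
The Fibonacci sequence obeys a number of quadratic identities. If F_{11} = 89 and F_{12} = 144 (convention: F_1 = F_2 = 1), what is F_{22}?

17711

By the doubling identity F_{2k} = F_k(2F_{k+1} − F_k): F_{22} = 89·(2·144 − 89) = 89·199 = 17711.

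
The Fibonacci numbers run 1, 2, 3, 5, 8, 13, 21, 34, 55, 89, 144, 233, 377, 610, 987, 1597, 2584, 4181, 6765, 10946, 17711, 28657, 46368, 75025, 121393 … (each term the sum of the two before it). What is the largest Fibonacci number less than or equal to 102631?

75025 ≤ 102631 < 121393, so the largest Fibonacci number not exceeding 102631 is 75025.

75025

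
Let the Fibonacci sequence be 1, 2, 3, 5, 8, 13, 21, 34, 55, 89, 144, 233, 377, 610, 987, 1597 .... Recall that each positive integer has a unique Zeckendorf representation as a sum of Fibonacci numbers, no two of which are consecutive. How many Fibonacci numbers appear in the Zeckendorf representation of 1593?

7

987 ≤ 1593 < 1597, so take 987; remainder 606
377 ≤ 606 < 610, so take 377; remainder 229
144 ≤ 229 < 233, so take 144; remainder 85
55 ≤ 85 < 89, so take 55; remainder 30
21 ≤ 30 < 34, so take 21; remainder 9
8 ≤ 9 < 13, so take 8; remainder 1
1 ≤ 1 < 2, so take 1; remainder 0
1593 = 987 + 377 + 144 + 55 + 21 + 8 + 1, which has 7 terms.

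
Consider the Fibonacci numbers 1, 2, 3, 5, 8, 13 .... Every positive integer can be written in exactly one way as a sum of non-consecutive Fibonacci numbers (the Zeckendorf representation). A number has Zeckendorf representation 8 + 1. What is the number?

9

8 + 1 = 9.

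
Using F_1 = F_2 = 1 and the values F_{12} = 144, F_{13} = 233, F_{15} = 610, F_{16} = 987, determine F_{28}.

317811

By the addition formula F_{m+n} = F_m F_{n+1} + F_{m−1} F_n with m=16, n=12: F_{28} = 987·233 + 610·144 = 229971 + 87840 = 317811.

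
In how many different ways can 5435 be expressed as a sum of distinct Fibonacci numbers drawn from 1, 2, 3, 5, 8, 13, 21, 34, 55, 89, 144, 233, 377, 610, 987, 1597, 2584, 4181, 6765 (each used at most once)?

44

Each representation comes from the Zeckendorf form by replacing some F_k with F_{k−1} + F_{k−2} where possible.
5435 = 4181+987+233+34 = 4181+987+233+21+13 = 4181+987+144+89+34 = 4181+610+377+233+34 = 4181+987+233+21+8+5 = … (39 more), for 44 in all.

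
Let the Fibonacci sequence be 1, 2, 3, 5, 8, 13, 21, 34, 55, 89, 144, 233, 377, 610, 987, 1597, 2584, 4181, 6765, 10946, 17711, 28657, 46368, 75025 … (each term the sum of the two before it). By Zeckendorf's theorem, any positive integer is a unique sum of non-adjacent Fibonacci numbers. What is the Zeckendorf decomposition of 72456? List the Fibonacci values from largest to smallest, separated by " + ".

Repeatedly subtract the largest Fibonacci number that fits:
46368 ≤ 72456 < 75025, so take 46368; remainder 26088
17711 ≤ 26088 < 28657, so take 17711; remainder 8377
6765 ≤ 8377 < 10946, so take 6765; remainder 1612
1597 ≤ 1612 < 2584, so take 1597; remainder 15
13 ≤ 15 < 21, so take 13; remainder 2
2 ≤ 2 < 3, so take 2; remainder 0
So 72456 = 46368 + 17711 + 6765 + 1597 + 13 + 2, with no two terms consecutive in the sequence.

46368 + 17711 + 6765 + 1597 + 13 + 2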